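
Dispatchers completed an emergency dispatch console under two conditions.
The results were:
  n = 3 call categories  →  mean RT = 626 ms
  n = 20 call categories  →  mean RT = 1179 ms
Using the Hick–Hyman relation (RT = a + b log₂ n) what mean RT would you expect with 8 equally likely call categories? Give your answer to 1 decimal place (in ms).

Fit slope and intercept:
  b = (1179 − 626) / (log₂ 20 − log₂ 3) = 553 / (4.3219 − 1.5850) = 202.049 ms/bit
  a = 626 − 202.049 × 1.5850 = 305.761 ms
Then RT(8) = 305.761 + 202.049 × log₂ 8 = 305.761 + 202.049 × 3 ≈ 911.906 ms.

911.9 ms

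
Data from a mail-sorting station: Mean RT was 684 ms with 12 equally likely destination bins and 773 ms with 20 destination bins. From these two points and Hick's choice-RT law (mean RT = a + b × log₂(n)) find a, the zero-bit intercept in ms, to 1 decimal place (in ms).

b = (RT₂ − RT₁)/(log₂ n₂ − log₂ n₁) = (773 − 684)/(4.3219 − 3.5850) = 120.765 ms/bit.
Intercept: a = 684 − 120.765·log₂(12) = 251.060 ms.

251.1 ms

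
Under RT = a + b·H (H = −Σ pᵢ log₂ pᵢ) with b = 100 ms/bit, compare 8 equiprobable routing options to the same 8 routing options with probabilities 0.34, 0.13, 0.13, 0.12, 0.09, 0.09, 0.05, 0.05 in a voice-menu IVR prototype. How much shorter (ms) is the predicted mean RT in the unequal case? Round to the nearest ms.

28 ms

Equiprobable entropy H₀ = log₂ 8 = 3.0000 bits.
Skewed entropy H = −Σ pᵢ log₂ pᵢ = 2.7190 bits.
ΔRT = b·(H₀ − H) = 100 × 0.2810 = 28.10 ms.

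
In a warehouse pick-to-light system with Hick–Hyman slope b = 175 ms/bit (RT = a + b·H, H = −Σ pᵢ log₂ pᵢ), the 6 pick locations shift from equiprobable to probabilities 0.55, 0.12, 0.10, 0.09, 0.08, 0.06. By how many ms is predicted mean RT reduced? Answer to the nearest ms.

The RT saving is b·ΔH. Equiprobable H₀ = log₂(6) = 2.5850 bits; with the given probabilities H = 2.0213 bits.
b·(H₀ − H) = 175 × (2.5850 − 2.0213) = 98.64 ms.

99 ms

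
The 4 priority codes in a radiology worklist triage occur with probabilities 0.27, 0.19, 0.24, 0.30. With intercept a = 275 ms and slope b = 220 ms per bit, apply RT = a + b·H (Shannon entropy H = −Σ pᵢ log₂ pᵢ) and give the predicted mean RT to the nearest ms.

711 ms

Entropy contributions −pᵢ log₂ pᵢ: 0.5100, 0.4552, 0.4941, 0.5211; sum H = 1.9805 bits.
RT = a + bH = 275 + 220·1.9805 = 710.70 ms.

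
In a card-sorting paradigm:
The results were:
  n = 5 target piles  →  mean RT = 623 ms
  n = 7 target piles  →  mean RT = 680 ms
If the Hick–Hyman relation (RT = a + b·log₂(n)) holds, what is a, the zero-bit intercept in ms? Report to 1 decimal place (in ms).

The slope on a log₂ axis is (680 − 623) / (2.8074 − 2.3219) = 117.422 ms/bit.
Intercept: a = 623 − 117.422·log₂(5) = 350.354 ms.

350.4 ms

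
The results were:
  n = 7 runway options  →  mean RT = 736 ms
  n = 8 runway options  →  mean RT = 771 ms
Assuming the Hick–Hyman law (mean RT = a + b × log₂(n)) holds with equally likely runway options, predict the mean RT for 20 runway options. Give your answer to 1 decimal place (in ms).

Solve the two-equation system in a and b:
  b = (771 − 736) / (log₂ 8 − log₂ 7) = 35 / (3 − 2.8074) = 181.681 ms/bit
  a = 736 − 181.681 × 2.8074 = 225.956 ms
Then RT(20) = 225.956 + 181.681 × log₂ 20 = 225.956 + 181.681 × 4.3219 ≈ 1011.170 ms.

1011.2 ms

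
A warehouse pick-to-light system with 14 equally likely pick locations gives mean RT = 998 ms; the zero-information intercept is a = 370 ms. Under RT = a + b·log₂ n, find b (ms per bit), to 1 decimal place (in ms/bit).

b = (998 − 370) / log₂(14) = 628 / 3.8074 = 164.944 ms/bit.

164.9 ms/bit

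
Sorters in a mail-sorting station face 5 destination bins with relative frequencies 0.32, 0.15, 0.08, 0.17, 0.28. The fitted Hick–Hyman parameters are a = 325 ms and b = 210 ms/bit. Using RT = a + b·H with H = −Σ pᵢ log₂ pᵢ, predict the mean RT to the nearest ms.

782 ms

H = 0.32·log₂(1/0.32) + 0.15·log₂(1/0.15) + 0.08·log₂(1/0.08) + 0.17·log₂(1/0.17) + 0.28·log₂(1/0.28) = 2.1769 bits.
RT = 325 + 210 × 2.1769 = 782.15 ms.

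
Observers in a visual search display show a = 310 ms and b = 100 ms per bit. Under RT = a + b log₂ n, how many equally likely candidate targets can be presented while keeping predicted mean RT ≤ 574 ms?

Information budget: (574 − 310)/100 = 2.6400 bits, so n ≤ 2^2.6400 = 6.233 → at most 6.

6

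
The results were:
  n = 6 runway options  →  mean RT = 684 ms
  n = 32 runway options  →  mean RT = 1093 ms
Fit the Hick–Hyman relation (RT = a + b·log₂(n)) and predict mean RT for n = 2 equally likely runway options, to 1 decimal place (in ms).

Fit slope and intercept:
  b = (1093 − 684) / (log₂ 32 − log₂ 6) = 409 / (5 − 2.5850) = 169.356 ms/bit
  a = 684 − 169.356 × 2.5850 = 246.222 ms
Then RT(2) = 246.222 + 169.356 × log₂ 2 = 246.222 + 169.356 × 1 ≈ 415.578 ms.

415.6 ms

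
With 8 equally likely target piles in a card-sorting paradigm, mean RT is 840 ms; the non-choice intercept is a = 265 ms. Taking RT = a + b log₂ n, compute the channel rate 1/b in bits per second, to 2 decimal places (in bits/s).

5.22 bits/s

Choice component = 840 − 265 = 575 ms over log₂(8) = 3 bits.
b = 575 / 3 = 191.667 ms/bit, so 1/b = 5.217 bits/s.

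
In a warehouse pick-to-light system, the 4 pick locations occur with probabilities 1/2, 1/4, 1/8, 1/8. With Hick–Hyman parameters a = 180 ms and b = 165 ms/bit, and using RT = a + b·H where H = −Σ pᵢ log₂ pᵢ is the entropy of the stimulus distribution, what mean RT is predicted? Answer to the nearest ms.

H = −Σ pᵢ log₂ pᵢ = 0.5·1 + 0.25·2 + 0.125·3 + 0.125·3 = 1.750 bits.
RT = 180 + 165 × 1.750 = 468.75 ms.

469 ms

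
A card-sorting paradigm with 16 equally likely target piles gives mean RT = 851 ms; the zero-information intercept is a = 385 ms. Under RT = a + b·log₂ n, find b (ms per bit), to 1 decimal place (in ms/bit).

b = (851 − 385) / log₂(16) = 466 / 4 = 116.500 ms/bit.

116.5 ms/bit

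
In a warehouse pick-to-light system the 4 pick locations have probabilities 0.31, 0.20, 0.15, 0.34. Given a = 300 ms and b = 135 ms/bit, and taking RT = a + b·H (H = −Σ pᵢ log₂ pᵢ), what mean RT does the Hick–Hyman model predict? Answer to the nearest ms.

560 ms

H = 0.31·log₂(1/0.31) + 0.20·log₂(1/0.20) + 0.15·log₂(1/0.15) + 0.34·log₂(1/0.34) = 1.9279 bits.
RT = 300 + 135 × 1.9279 = 560.27 ms.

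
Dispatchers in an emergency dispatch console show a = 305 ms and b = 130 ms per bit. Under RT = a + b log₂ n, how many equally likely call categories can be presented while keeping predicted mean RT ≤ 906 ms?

Set 305 + 130·log₂ n ≤ 906 → log₂ n ≤ (906 − 305)/130 = 4.6231.
So n ≤ 2^4.6231 = 24.643; the largest integer n is 24.

24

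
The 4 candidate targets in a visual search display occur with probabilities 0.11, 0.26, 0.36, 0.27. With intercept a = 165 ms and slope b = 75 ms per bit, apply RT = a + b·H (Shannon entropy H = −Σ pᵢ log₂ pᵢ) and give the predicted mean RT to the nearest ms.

307 ms

Entropy contributions −pᵢ log₂ pᵢ: 0.3503, 0.5053, 0.5306, 0.5100; sum H = 1.8962 bits.
RT = a + bH = 165 + 75·1.8962 = 307.22 ms.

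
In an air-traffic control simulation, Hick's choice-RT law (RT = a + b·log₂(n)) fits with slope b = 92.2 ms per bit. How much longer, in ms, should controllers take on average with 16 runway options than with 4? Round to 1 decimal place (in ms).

184.4 ms

Only the slope matters, since a is common to both: ΔRT = b·log₂(n₂/n₁).
log₂(16) − log₂(4) = log₂(16/4) = log₂(4) = 2.
ΔRT = 92.2 × 2.0000 = 184.400 ms.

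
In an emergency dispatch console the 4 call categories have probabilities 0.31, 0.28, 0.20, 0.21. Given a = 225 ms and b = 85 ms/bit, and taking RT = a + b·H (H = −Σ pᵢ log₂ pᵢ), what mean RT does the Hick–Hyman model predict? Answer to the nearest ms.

Entropy contributions −pᵢ log₂ pᵢ: 0.5238, 0.5142, 0.4644, 0.4728; sum H = 1.9752 bits.
RT = a + bH = 225 + 85·1.9752 = 392.89 ms.

393 ms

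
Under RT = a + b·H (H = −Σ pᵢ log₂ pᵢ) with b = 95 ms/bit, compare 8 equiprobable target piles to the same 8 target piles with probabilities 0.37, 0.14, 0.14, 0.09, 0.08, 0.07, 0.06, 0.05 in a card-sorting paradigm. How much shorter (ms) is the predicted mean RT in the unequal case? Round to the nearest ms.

33 ms

Equiprobable entropy H₀ = log₂ 8 = 3.0000 bits.
Skewed entropy H = −Σ pᵢ log₂ pᵢ = 2.6573 bits.
ΔRT = b·(H₀ − H) = 95 × 0.3427 = 32.56 ms.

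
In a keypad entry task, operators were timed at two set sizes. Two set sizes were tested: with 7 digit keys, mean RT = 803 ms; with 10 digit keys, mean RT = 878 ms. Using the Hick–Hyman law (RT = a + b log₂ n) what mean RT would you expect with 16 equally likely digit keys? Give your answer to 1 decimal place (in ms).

976.8 ms

RT is linear in log₂ n, so two points fix the line:
  b = (878 − 803) / (log₂ 10 − log₂ 7) = 75 / (3.3219 − 2.8074) = 145.752 ms/bit
  a = 803 − 145.752 × 2.8074 = 393.823 ms
Then RT(16) = 393.823 + 145.752 × log₂ 16 = 393.823 + 145.752 × 4 ≈ 976.830 ms.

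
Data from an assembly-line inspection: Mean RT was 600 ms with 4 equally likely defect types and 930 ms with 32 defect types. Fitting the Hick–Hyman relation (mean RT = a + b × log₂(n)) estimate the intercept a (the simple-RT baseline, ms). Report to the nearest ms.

The slope on a log₂ axis is (930 − 600) / (5 − 2) = 110 ms/bit.
a = RT₁ − b·log₂ n₁ = 600 − 110 × 2 = 380.000 ms.

380 ms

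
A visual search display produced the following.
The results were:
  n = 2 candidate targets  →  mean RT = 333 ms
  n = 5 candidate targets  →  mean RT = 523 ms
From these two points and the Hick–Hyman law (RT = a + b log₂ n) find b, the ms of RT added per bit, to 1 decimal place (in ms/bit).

The slope on a log₂ axis is (523 − 333) / (2.3219 − 1) = 143.729 ms/bit.

143.7 ms/bit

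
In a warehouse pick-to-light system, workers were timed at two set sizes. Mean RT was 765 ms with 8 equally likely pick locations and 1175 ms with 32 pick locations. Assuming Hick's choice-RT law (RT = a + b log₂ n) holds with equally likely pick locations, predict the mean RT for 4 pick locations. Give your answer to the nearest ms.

560 ms

Fit slope and intercept:
  b = (1175 − 765) / (log₂ 32 − log₂ 8) = 410 / (5 − 3) = 205 ms/bit
  a = 765 − 205 × 3 = 150 ms
Then RT(4) = 150 + 205 × log₂ 4 = 150 + 205 × 2 ≈ 560.000 ms.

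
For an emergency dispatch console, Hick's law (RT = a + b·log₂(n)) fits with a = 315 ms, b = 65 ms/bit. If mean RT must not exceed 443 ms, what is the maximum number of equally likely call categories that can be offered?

Set 315 + 65·log₂ n ≤ 443 → log₂ n ≤ (443 − 315)/65 = 1.9692.
So n ≤ 2^1.9692 = 3.916; the largest integer n is 3.

3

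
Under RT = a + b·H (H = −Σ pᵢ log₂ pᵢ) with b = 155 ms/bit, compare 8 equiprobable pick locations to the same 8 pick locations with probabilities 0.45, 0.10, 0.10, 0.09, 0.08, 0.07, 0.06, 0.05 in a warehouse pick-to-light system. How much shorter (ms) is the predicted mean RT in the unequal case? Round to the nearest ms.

75 ms

Equiprobable entropy H₀ = log₂ 8 = 3.0000 bits.
Skewed entropy H = −Σ pᵢ log₂ pᵢ = 2.5151 bits.
ΔRT = b·(H₀ − H) = 155 × 0.4849 = 75.15 ms.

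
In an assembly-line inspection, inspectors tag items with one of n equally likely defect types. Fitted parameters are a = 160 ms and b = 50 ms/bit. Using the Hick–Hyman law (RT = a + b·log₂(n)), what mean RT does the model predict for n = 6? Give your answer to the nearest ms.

log₂(6) = 2.5850 bits, so RT = 160 + 50 × 2.5850 ≈ 289.248 ms.

289 ms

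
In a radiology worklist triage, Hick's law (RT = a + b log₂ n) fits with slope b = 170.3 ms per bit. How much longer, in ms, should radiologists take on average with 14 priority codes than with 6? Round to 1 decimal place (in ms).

208.2 ms

Only the slope matters, since a is common to both: ΔRT = b·log₂(n₂/n₁).
log₂(14) − log₂(6) = 3.8074 − 2.5850 = 1.2224.
ΔRT = 170.3 × 1.2224 = 208.173 ms.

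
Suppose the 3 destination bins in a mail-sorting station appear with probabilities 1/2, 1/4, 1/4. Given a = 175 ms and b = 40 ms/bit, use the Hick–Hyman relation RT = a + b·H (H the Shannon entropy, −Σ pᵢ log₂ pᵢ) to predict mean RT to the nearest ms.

Each term −pᵢ log₂ pᵢ: 0.5·1 + 0.25·2 + 0.25·2; summed, H = 1.500 bits.
Mean RT = a + bH = 175 + 40·1.500 = 235.00 ms.

235 ms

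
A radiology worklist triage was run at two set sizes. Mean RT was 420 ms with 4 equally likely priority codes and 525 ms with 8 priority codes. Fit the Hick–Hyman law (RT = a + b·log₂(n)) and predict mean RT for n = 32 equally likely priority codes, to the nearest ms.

With log₂ n on the abscissa the relation is linear; from the two conditions:
  b = (525 − 420) / (log₂ 8 − log₂ 4) = 105 / (3 − 2) = 105 ms/bit
  a = 420 − 105 × 2 = 210 ms
Then RT(32) = 210 + 105 × log₂ 32 = 210 + 105 × 5 ≈ 735.000 ms.

735 ms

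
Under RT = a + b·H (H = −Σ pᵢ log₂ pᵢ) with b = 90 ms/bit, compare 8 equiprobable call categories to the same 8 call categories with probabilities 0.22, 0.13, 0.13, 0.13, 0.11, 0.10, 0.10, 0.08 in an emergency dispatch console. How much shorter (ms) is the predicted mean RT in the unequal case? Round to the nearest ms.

6 ms

Equiprobable entropy H₀ = log₂ 8 = 3.0000 bits.
Skewed entropy H = −Σ pᵢ log₂ pᵢ = 2.9347 bits.
ΔRT = b·(H₀ − H) = 90 × 0.0653 = 5.88 ms.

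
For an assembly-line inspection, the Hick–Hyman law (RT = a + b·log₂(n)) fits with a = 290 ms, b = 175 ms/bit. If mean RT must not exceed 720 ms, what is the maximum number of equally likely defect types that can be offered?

175·log₂ n ≤ 720 − 290 = 430, giving log₂ n ≤ 2.4571 and n ≤ 5.491. The largest whole number is 5.

5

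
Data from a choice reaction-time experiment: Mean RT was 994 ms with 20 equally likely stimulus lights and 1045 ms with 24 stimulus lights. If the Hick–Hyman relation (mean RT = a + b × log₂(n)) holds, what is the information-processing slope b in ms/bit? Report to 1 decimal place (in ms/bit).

b = (RT₂ − RT₁)/(log₂ n₂ − log₂ n₁) = (1045 − 994)/(4.5850 − 4.3219) = 193.891 ms/bit.

193.9 ms/bit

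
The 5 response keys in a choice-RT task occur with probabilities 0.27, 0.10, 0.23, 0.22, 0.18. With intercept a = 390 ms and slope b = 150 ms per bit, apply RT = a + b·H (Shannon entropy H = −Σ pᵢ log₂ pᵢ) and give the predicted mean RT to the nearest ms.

728 ms

H = 0.27·log₂(1/0.27) + 0.10·log₂(1/0.10) + 0.23·log₂(1/0.23) + 0.22·log₂(1/0.22) + 0.18·log₂(1/0.18) = 2.2558 bits.
RT = 390 + 150 × 2.2558 = 728.36 ms.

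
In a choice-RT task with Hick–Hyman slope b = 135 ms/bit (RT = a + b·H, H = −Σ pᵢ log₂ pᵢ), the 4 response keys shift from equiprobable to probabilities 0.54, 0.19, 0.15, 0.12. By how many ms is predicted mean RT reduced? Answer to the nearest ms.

Equiprobable entropy H₀ = log₂ 4 = 2.0000 bits.
Skewed entropy H = −Σ pᵢ log₂ pᵢ = 1.7129 bits.
ΔRT = b·(H₀ − H) = 135 × 0.2871 = 38.76 ms.

39 ms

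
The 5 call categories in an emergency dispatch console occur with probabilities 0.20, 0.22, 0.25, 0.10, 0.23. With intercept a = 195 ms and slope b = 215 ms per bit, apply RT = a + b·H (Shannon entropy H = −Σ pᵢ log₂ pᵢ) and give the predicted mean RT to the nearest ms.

H = 0.20·log₂(1/0.20) + 0.22·log₂(1/0.22) + 0.25·log₂(1/0.25) + 0.10·log₂(1/0.10) + 0.23·log₂(1/0.23) = 2.2648 bits.
RT = 195 + 215 × 2.2648 = 681.94 ms.

682 ms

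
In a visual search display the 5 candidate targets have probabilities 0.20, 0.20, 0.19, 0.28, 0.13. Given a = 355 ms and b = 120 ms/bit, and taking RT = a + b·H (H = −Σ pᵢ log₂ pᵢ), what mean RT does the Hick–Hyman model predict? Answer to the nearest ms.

629 ms

H = 0.20·log₂(1/0.20) + 0.20·log₂(1/0.20) + 0.19·log₂(1/0.19) + 0.28·log₂(1/0.28) + 0.13·log₂(1/0.13) = 2.2809 bits.
RT = 355 + 120 × 2.2809 = 628.70 ms.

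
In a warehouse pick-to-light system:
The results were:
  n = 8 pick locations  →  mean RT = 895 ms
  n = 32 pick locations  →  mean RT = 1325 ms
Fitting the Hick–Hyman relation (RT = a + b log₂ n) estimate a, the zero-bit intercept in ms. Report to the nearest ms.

250 ms

The slope on a log₂ axis is (1325 − 895) / (5 − 3) = 215 ms/bit.
a = RT₁ − b·log₂ n₁ = 895 − 215 × 3 = 250.000 ms.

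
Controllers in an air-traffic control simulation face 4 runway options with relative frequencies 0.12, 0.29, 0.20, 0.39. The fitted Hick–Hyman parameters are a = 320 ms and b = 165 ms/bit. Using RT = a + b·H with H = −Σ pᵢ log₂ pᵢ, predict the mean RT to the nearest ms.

630 ms

Entropy contributions −pᵢ log₂ pᵢ: 0.3671, 0.5179, 0.4644, 0.5298; sum H = 1.8792 bits.
RT = a + bH = 320 + 165·1.8792 = 630.06 ms.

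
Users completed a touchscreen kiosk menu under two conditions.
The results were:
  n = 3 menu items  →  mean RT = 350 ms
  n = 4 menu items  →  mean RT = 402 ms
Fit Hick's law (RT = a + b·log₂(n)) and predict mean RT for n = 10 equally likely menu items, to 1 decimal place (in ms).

Fit slope and intercept:
  b = (402 − 350) / (log₂ 4 − log₂ 3) = 52 / (2 − 1.5850) = 125.290 ms/bit
  a = 350 − 125.290 × 1.5850 = 151.420 ms
Then RT(10) = 151.420 + 125.290 × log₂ 10 = 151.420 + 125.290 × 3.3219 ≈ 567.624 ms.

567.6 ms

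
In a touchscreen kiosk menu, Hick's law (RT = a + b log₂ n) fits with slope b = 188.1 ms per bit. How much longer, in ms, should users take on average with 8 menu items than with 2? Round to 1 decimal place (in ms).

376.2 ms

The intercept a cancels: ΔRT = b·(log₂ n₂ − log₂ n₁) = b·log₂(n₂/n₁).
log₂(8) − log₂(2) = log₂(8/2) = log₂(4) = 2.
ΔRT = 188.1 × 2.0000 = 376.200 ms.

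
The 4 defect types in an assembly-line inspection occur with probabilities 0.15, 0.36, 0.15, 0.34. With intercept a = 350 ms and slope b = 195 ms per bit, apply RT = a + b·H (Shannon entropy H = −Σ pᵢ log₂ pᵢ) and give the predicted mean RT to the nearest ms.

H = 0.15·log₂(1/0.15) + 0.36·log₂(1/0.36) + 0.15·log₂(1/0.15) + 0.34·log₂(1/0.34) = 1.8809 bits.
RT = 350 + 195 × 1.8809 = 716.77 ms.

717 ms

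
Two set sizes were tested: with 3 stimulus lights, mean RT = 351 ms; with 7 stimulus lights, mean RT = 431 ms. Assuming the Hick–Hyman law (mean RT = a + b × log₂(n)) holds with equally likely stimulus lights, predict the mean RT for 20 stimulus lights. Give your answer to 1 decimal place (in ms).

530.1 ms

Fit slope and intercept:
  b = (431 − 351) / (log₂ 7 − log₂ 3) = 80 / (2.8074 − 1.5850) = 65.445 ms/bit
  a = 351 − 65.445 × 1.5850 = 247.271 ms
Then RT(20) = 247.271 + 65.445 × log₂ 20 = 247.271 + 65.445 × 4.3219 ≈ 530.122 ms.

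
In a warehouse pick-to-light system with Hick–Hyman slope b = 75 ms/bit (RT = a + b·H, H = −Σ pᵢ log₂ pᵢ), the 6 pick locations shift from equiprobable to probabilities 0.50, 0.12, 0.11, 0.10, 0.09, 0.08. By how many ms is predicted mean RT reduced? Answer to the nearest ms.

32 ms

Equiprobable entropy H₀ = log₂ 6 = 2.5850 bits.
Skewed entropy H = −Σ pᵢ log₂ pᵢ = 2.1537 bits.
ΔRT = b·(H₀ − H) = 75 × 0.4313 = 32.34 ms.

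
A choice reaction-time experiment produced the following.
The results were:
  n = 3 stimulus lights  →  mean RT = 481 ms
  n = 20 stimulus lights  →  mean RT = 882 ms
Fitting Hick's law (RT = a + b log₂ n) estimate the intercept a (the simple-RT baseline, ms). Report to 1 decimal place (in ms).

248.8 ms

The slope on a log₂ axis is (882 − 481) / (4.3219 − 1.5850) = 146.513 ms/bit.
a = RT₁ − b·log₂ n₁ = 481 − 146.513 × 1.5850 = 248.783 ms.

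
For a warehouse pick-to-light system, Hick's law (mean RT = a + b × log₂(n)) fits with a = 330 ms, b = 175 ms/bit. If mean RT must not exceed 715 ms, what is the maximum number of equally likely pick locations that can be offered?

4

175·log₂ n ≤ 715 − 330 = 385, giving log₂ n ≤ 2.2000 and n ≤ 4.595. The largest whole number is 4.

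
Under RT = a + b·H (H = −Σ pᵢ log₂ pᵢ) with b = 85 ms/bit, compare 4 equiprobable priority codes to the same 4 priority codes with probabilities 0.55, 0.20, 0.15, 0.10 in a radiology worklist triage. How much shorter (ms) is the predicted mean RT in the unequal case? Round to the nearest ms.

27 ms

The RT saving is b·ΔH. Equiprobable H₀ = log₂(4) = 2.0000 bits; with the given probabilities H = 1.6815 bits.
b·(H₀ − H) = 85 × (2.0000 − 1.6815) = 27.07 ms.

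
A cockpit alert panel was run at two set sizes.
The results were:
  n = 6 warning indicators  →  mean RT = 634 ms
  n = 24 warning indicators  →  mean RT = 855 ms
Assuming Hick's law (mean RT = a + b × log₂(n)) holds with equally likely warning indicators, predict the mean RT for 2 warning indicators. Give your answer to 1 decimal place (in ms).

458.9 ms

Fit slope and intercept:
  b = (855 − 634) / (log₂ 24 − log₂ 6) = 221 / (4.5850 − 2.5850) = 110.500 ms/bit
  a = 634 − 110.500 × 2.5850 = 348.362 ms
Then RT(2) = 348.362 + 110.500 × log₂ 2 = 348.362 + 110.500 × 1 ≈ 458.862 ms.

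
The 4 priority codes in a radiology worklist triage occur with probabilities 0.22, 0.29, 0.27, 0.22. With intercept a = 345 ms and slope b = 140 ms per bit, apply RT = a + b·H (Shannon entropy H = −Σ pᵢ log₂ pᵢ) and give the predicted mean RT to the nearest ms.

H = 0.22·log₂(1/0.22) + 0.29·log₂(1/0.29) + 0.27·log₂(1/0.27) + 0.22·log₂(1/0.22) = 1.9891 bits.
RT = 345 + 140 × 1.9891 = 623.47 ms.

623 ms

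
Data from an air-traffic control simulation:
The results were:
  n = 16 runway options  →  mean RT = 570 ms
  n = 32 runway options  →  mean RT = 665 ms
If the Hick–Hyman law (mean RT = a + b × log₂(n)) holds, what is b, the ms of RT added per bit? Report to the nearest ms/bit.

95 ms/bit

Slope: b = (665 − 570) / (log₂ 32 − log₂ 16) = 95/1.0000 = 95 ms/bit.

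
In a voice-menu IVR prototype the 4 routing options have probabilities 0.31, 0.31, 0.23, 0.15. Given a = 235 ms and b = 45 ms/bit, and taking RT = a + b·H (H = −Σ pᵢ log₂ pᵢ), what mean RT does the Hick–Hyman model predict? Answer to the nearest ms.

323 ms

H = 0.31·log₂(1/0.31) + 0.31·log₂(1/0.31) + 0.23·log₂(1/0.23) + 0.15·log₂(1/0.15) = 1.9458 bits.
RT = 235 + 45 × 1.9458 = 322.56 ms.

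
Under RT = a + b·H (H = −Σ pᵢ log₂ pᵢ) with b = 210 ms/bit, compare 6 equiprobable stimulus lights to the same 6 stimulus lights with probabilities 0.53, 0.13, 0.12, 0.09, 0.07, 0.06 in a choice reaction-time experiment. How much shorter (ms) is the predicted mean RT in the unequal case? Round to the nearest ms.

110 ms

The RT saving is b·ΔH. Equiprobable H₀ = log₂(6) = 2.5850 bits; with the given probabilities H = 2.0599 bits.
b·(H₀ − H) = 210 × (2.5850 − 2.0599) = 110.26 ms.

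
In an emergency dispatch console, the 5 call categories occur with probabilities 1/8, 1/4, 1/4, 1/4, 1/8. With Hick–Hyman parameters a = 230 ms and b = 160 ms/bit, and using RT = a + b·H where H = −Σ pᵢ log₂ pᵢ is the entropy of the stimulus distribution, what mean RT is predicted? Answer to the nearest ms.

590 ms

Each term −pᵢ log₂ pᵢ: 0.125·3 + 0.25·2 + 0.25·2 + 0.25·2 + 0.125·3; summed, H = 2.250 bits.
Mean RT = a + bH = 230 + 160·2.250 = 590.00 ms.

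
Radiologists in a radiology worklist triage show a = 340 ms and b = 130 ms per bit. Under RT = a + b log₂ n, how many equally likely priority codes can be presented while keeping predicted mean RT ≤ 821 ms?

Information budget: (821 − 340)/130 = 3.7000 bits, so n ≤ 2^3.7000 = 12.996 → at most 12.

12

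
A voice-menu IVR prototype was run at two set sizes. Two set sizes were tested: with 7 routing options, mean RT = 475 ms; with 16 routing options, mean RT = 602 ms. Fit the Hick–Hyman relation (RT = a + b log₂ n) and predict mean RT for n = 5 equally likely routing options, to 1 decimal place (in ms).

Solve the two-equation system in a and b:
  b = (602 − 475) / (log₂ 16 − log₂ 7) = 127 / (4 − 2.8074) = 106.486 ms/bit
  a = 475 − 106.486 × 2.8074 = 176.056 ms
Then RT(5) = 176.056 + 106.486 × log₂ 5 = 176.056 + 106.486 × 2.3219 ≈ 423.309 ms.

423.3 ms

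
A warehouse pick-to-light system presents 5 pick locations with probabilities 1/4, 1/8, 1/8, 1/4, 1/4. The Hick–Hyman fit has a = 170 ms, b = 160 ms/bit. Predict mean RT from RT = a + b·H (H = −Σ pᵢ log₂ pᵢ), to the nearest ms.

Each term −pᵢ log₂ pᵢ: 0.25·2 + 0.125·3 + 0.125·3 + 0.25·2 + 0.25·2; summed, H = 2.250 bits.
Mean RT = a + bH = 170 + 160·2.250 = 530.00 ms.

530 ms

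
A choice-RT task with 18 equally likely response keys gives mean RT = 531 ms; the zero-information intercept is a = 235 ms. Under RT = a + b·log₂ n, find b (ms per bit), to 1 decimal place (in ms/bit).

71.0 ms/bit

b = (531 − 235) / log₂(18) = 296 / 4.1699 = 70.984 ms/bit.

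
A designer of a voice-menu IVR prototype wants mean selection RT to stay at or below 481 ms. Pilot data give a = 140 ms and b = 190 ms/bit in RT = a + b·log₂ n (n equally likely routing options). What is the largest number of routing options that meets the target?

3

190·log₂ n ≤ 481 − 140 = 341, giving log₂ n ≤ 1.7947 and n ≤ 3.470. The largest whole number is 3.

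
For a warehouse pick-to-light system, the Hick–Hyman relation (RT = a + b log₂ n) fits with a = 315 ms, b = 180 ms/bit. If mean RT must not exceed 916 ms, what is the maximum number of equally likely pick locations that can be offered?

Set 315 + 180·log₂ n ≤ 916 → log₂ n ≤ (916 − 315)/180 = 3.3389.
So n ≤ 2^3.3389 = 10.118; the largest integer n is 10.

10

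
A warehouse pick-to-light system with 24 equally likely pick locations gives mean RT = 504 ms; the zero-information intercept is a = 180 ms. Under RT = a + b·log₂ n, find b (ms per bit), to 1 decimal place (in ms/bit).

70.7 ms/bit

log₂(24) = 4.5850 bits.
b = (RT − a)/log₂ n = (504 − 180) / 4.5850 = 70.666 ms/bit.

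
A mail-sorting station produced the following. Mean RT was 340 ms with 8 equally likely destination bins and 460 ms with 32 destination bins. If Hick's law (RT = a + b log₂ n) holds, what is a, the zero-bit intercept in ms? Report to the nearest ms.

160 ms

The slope on a log₂ axis is (460 − 340) / (5 − 3) = 60 ms/bit.
Intercept: a = 340 − 60·log₂(8) = 160.000 ms.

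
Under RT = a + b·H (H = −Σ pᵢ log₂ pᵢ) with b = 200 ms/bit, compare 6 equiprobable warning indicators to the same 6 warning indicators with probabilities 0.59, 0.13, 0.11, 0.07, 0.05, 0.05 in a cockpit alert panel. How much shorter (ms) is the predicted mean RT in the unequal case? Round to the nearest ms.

140 ms

The RT saving is b·ΔH. Equiprobable H₀ = log₂(6) = 2.5850 bits; with the given probabilities H = 1.8828 bits.
b·(H₀ − H) = 200 × (2.5850 − 1.8828) = 140.43 ms.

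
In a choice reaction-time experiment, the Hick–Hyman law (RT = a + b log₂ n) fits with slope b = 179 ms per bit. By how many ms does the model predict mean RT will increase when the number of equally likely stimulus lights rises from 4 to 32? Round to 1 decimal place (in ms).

537.0 ms

The intercept a cancels: ΔRT = b·(log₂ n₂ − log₂ n₁) = b·log₂(n₂/n₁).
log₂(32) − log₂(4) = log₂(32/4) = log₂(8) = 3.
ΔRT = 179 × 3.0000 = 537.000 ms.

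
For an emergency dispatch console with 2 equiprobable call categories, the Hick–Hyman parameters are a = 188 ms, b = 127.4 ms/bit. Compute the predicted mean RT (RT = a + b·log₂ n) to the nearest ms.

315 ms

log₂(2) = 1 bits, so RT = 188 + 127.4 × 1 ≈ 315.400 ms.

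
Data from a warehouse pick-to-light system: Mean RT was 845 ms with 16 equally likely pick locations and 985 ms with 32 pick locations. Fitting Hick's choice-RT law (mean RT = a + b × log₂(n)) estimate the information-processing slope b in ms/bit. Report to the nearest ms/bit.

Slope: b = (985 − 845) / (log₂ 32 − log₂ 16) = 140/1.0000 = 140 ms/bit.

140 ms/bit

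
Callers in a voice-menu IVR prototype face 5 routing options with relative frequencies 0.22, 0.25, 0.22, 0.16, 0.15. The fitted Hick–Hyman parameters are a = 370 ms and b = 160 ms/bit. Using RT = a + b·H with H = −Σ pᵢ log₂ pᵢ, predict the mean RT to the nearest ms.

737 ms

H = 0.22·log₂(1/0.22) + 0.25·log₂(1/0.25) + 0.22·log₂(1/0.22) + 0.16·log₂(1/0.16) + 0.15·log₂(1/0.15) = 2.2947 bits.
RT = 370 + 160 × 2.2947 = 737.15 ms.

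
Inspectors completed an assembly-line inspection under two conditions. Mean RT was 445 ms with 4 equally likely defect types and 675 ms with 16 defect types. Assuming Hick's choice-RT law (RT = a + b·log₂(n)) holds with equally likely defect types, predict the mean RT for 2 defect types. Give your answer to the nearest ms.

330 ms

RT is linear in log₂ n, so two points fix the line:
  b = (675 − 445) / (log₂ 16 − log₂ 4) = 230 / (4 − 2) = 115 ms/bit
  a = 445 − 115 × 2 = 215 ms
Then RT(2) = 215 + 115 × log₂ 2 = 215 + 115 × 1 ≈ 330.000 ms.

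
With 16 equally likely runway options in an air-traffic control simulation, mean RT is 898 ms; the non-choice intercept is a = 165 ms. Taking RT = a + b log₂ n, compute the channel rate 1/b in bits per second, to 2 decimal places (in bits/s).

b = (898 − 165)/log₂ 16 = 733/4 = 183.250 ms per bit = 0.18325 s/bit; the reciprocal is 5.457 bits/s.

5.46 bits/s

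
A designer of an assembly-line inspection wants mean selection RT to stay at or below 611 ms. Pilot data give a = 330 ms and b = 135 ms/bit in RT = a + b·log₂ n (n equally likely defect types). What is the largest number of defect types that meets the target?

135·log₂ n ≤ 611 − 330 = 281, giving log₂ n ≤ 2.0815 and n ≤ 4.232. The largest whole number is 4.

4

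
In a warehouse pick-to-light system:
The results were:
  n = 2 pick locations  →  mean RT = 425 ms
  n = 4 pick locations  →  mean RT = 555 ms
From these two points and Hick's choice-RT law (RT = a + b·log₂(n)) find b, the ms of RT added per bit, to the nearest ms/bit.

Slope: b = (555 − 425) / (log₂ 4 − log₂ 2) = 130/1.0000 = 130 ms/bit.

130 ms/bit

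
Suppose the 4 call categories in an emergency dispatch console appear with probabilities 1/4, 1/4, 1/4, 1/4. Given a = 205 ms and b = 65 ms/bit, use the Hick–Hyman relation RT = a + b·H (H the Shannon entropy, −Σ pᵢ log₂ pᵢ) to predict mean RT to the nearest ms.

335 ms

Each term −pᵢ log₂ pᵢ: 0.25·2 + 0.25·2 + 0.25·2 + 0.25·2; summed, H = 2.000 bits.
Mean RT = a + bH = 205 + 65·2.000 = 335.00 ms.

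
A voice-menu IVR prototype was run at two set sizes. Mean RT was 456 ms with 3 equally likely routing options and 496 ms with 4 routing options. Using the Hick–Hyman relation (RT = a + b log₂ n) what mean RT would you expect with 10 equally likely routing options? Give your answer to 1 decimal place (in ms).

With log₂ n on the abscissa the relation is linear; from the two conditions:
  b = (496 − 456) / (log₂ 4 − log₂ 3) = 40 / (2 − 1.5850) = 96.377 ms/bit
  a = 456 − 96.377 × 1.5850 = 303.246 ms
Then RT(10) = 303.246 + 96.377 × log₂ 10 = 303.246 + 96.377 × 3.3219 ≈ 623.403 ms.

623.4 ms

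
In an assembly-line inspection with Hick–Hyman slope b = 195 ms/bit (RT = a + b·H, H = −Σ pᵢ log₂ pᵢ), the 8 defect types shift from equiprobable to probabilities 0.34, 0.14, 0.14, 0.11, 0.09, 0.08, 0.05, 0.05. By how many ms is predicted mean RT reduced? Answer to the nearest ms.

57 ms

Equiprobable entropy H₀ = log₂ 8 = 3.0000 bits.
Skewed entropy H = −Σ pᵢ log₂ pᵢ = 2.7100 bits.
ΔRT = b·(H₀ − H) = 195 × 0.2900 = 56.54 ms.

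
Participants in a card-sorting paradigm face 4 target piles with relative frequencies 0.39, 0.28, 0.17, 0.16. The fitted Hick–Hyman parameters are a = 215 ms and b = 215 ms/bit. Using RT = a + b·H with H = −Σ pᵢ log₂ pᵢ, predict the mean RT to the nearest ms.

624 ms

Entropy contributions −pᵢ log₂ pᵢ: 0.5298, 0.5142, 0.4346, 0.4230; sum H = 1.9016 bits.
RT = a + bH = 215 + 215·1.9016 = 623.85 ms.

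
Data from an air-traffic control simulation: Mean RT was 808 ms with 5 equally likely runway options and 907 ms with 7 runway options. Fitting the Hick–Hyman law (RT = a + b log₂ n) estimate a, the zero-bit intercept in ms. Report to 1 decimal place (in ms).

b = (RT₂ − RT₁)/(log₂ n₂ − log₂ n₁) = (907 − 808)/(2.8074 − 2.3219) = 203.944 ms/bit.
Intercept: a = 808 − 203.944·log₂(5) = 334.456 ms.

334.5 ms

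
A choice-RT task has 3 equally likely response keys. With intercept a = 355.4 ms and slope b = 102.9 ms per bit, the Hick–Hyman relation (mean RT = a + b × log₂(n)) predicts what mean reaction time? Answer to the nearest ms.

log₂(3) = 1.5850 bits, so RT = 355.4 + 102.9 × 1.5850 ≈ 518.493 ms.

518 ms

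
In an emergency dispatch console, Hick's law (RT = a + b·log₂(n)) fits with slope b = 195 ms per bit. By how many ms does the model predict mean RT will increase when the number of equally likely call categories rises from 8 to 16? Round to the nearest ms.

195 ms

ΔRT = (a + b log₂ n₂) − (a + b log₂ n₁) = b·(log₂ n₂ − log₂ n₁).
log₂(16) − log₂(8) = log₂(16/8) = log₂(2) = 1.
ΔRT = 195 × 1.0000 = 195.000 ms.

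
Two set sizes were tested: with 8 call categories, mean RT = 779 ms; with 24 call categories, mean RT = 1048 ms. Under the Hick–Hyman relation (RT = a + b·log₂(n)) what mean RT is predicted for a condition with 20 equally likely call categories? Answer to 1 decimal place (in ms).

1003.4 ms

Fit slope and intercept:
  b = (1048 − 779) / (log₂ 24 − log₂ 8) = 269 / (4.5850 − 3) = 169.720 ms/bit
  a = 779 − 169.720 × 3 = 269.840 ms
Then RT(20) = 269.840 + 169.720 × log₂ 20 = 269.840 + 169.720 × 4.3219 ≈ 1003.358 ms.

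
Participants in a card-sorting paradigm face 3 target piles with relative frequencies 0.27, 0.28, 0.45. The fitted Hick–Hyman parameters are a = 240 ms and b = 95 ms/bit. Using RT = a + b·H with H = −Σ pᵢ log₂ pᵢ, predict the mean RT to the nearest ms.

Entropy contributions −pᵢ log₂ pᵢ: 0.5100, 0.5142, 0.5184; sum H = 1.5426 bits.
RT = a + bH = 240 + 95·1.5426 = 386.55 ms.

387 ms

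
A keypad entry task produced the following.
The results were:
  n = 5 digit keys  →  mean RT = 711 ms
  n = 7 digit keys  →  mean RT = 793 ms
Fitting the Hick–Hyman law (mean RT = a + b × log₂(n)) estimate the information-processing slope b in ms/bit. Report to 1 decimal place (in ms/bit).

168.9 ms/bit

b = (RT₂ − RT₁)/(log₂ n₂ − log₂ n₁) = (793 − 711)/(2.8074 − 2.3219) = 168.924 ms/bit.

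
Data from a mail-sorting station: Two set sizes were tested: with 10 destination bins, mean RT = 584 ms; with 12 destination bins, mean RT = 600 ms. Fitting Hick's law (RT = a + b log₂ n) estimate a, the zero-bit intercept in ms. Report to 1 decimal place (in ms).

Slope: b = (600 − 584) / (log₂ 12 − log₂ 10) = 16/0.2630 = 60.829 ms/bit.
a = RT₁ − b·log₂ n₁ = 584 − 60.829 × 3.3219 = 381.932 ms.

381.9 ms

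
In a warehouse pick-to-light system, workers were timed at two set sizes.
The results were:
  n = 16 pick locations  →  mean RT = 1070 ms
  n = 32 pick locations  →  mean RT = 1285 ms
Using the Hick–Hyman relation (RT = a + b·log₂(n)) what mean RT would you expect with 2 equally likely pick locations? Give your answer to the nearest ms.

425 ms

RT is linear in log₂ n, so two points fix the line:
  b = (1285 − 1070) / (log₂ 32 − log₂ 16) = 215 / (5 − 4) = 215 ms/bit
  a = 1070 − 215 × 4 = 210 ms
Then RT(2) = 210 + 215 × log₂ 2 = 210 + 215 × 1 ≈ 425.000 ms.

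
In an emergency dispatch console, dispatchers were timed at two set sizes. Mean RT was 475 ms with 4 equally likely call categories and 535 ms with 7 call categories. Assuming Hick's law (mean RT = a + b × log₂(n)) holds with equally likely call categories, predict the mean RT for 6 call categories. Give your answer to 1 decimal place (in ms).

With log₂ n on the abscissa the relation is linear; from the two conditions:
  b = (535 − 475) / (log₂ 7 − log₂ 4) = 60 / (2.8074 − 2) = 74.317 ms/bit
  a = 475 − 74.317 × 2 = 326.366 ms
Then RT(6) = 326.366 + 74.317 × log₂ 6 = 326.366 + 74.317 × 2.5850 ≈ 518.473 ms.

518.5 ms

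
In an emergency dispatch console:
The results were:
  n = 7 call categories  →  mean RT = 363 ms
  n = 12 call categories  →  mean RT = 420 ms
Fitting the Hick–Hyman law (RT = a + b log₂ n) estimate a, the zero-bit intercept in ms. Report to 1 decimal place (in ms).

Slope: b = (420 − 363) / (log₂ 12 − log₂ 7) = 57/0.7776 = 73.302 ms/bit.
Intercept: a = 363 − 73.302·log₂(7) = 157.216 ms.

157.2 ms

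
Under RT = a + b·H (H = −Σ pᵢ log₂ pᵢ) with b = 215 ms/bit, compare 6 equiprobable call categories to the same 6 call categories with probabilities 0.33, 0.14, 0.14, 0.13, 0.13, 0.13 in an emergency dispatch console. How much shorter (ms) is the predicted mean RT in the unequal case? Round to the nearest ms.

The RT saving is b·ΔH. Equiprobable H₀ = log₂(6) = 2.5850 bits; with the given probabilities H = 2.4700 bits.
b·(H₀ − H) = 215 × (2.5850 − 2.4700) = 24.72 ms.

25 ms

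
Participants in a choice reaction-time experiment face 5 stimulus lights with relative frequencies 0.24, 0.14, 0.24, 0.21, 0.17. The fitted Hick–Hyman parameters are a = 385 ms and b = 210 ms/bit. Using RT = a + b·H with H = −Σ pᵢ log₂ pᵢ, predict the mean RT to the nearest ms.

H = 0.24·log₂(1/0.24) + 0.14·log₂(1/0.14) + 0.24·log₂(1/0.24) + 0.21·log₂(1/0.21) + 0.17·log₂(1/0.17) = 2.2928 bits.
RT = 385 + 210 × 2.2928 = 866.49 ms.

866 ms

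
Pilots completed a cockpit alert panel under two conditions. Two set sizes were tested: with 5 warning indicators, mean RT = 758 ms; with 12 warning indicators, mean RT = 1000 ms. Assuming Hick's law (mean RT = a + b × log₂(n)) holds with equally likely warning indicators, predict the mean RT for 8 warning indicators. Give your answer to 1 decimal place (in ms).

887.9 ms

Solve the two-equation system in a and b:
  b = (1000 − 758) / (log₂ 12 − log₂ 5) = 242 / (3.5850 − 2.3219) = 191.602 ms/bit
  a = 758 − 191.602 × 2.3219 = 313.114 ms
Then RT(8) = 313.114 + 191.602 × log₂ 8 = 313.114 + 191.602 × 3 ≈ 887.920 ms.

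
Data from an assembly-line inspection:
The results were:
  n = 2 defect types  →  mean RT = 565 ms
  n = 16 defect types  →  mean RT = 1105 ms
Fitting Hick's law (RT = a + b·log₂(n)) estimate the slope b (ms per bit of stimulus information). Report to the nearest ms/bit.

180 ms/bit

b = (RT₂ − RT₁)/(log₂ n₂ − log₂ n₁) = (1105 − 565)/(4 − 1) = 180 ms/bit.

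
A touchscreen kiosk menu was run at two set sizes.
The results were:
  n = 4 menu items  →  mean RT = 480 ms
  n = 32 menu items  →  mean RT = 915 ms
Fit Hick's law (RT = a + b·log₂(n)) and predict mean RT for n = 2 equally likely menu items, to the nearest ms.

With log₂ n on the abscissa the relation is linear; from the two conditions:
  b = (915 − 480) / (log₂ 32 − log₂ 4) = 435 / (5 − 2) = 145 ms/bit
  a = 480 − 145 × 2 = 190 ms
Then RT(2) = 190 + 145 × log₂ 2 = 190 + 145 × 1 ≈ 335.000 ms.

335 ms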